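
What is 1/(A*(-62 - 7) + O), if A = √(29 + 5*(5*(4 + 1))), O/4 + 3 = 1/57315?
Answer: 19709940720/1204038008944237 - 226665636525*√154/2408076017888474 ≈ -0.0011517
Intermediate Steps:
O = -687776/57315 (O = -12 + 4/57315 = -687776/57315 ≈ -12.000)
A = √154 (A = √(29 + 5*(5*5)) = √(29 + 5*25) = √(29 + 125) = √154 ≈ 12.410)
1/(A*(-62 - 7) + O) = 1/(√154*(-62 - 7) - 687776/57315) = 1/(√154*(-69) - 687776/57315) = 1/(-69*√154 - 687776/57315) = 1/(-687776/57315 - 69*√154)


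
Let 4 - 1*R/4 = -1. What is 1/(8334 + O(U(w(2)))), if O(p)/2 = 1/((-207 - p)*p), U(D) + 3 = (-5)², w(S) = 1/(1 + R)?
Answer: 2519/20993345 ≈ 0.00011999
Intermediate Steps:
R = 20 (R = 16 - 4*(-1) = 16 + 4 = 20)
w(S) = 1/21 (w(S) = 1/(1 + 20) = 1/21)
U(D) = 22 (U(D) = -3 + (-5)² = -3 + 25 = 22)
O(p) = 2/(p*(-207 - p)) (O(p) = 2*(1/((-207 - p)*p)) = 2*(1/(p*(-207 - p))) = 2/(p*(-207 - p)))
1/(8334 + O(U(w(2)))) = 1/(8334 - 2/(22*(207 + 22))) = 1/(8334 - 2*1/22/229) = 1/(8334 - 2*1/22*1/229) = 1/(8334 - 1/2519) = 1/(20993345/2519) = 2519/20993345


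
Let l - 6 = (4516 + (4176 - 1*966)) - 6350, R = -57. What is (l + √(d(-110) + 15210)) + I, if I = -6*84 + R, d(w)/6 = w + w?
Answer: 821 + √13890 ≈ 938.86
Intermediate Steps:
d(w) = 12*w (d(w) = 6*(w + w) = 6*(2*w) = 12*w)
I = -561 (I = -6*84 - 57 = -504 - 57 = -561)
l = 1382 (l = 6 + ((4516 + (4176 - 1*966)) - 6350) = 6 + ((4516 + (4176 - 966)) - 6350) = 6 + ((4516 + 3210) - 6350) = 6 + (7726 - 6350) = 6 + 1376 = 1382)
(l + √(d(-110) + 15210)) + I = (1382 + √(12*(-110) + 15210)) - 561 = (1382 + √(-1320 + 15210)) - 561 = (1382 + √13890) - 561 = 821 + √13890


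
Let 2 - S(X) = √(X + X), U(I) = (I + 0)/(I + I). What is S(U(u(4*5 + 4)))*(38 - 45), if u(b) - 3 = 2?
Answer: -7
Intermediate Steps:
u(b) = 5 (u(b) = 3 + 2 = 5)
U(I) = ½ (U(I) = I/((2*I)) = I*(1/(2*I)) = ½)
S(X) = 2 - √2*√X (S(X) = 2 - √(X + X) = 2 - √(2*X) = 2 - √2*√X)
S(U(u(4*5 + 4)))*(38 - 45) = (2 - √2*√(½))*(38 - 45) = (2 - √2*√2/2)*(-7) = (2 - 1)*(-7) = 1*(-7) = -7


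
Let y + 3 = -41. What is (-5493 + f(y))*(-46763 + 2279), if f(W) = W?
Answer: 246307908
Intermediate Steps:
y = -44 (y = -3 - 41 = -44)
(-5493 + f(y))*(-46763 + 2279) = (-5493 - 44)*(-46763 + 2279) = -5537*(-44484) = 246307908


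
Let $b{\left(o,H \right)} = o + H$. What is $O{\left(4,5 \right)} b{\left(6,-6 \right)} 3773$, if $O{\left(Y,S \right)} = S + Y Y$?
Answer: $0$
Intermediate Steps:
$b{\left(o,H \right)} = H + o$
$O{\left(Y,S \right)} = S + Y^{2}$
$O{\left(4,5 \right)} b{\left(6,-6 \right)} 3773 = \left(5 + 4^{2}\right) \left(-6 + 6\right) 3773 = \left(5 + 16\right) 0 \cdot 3773 = 21 \cdot 0 \cdot 3773 = 0 \cdot 3773 = 0$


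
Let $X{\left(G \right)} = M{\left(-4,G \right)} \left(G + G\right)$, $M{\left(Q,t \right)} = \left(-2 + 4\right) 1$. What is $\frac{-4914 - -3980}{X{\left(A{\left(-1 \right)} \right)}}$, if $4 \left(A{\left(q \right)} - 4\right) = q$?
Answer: $- \frac{934}{15} \approx -62.267$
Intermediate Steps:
$M{\left(Q,t \right)} = 2$ ($M{\left(Q,t \right)} = 2 \cdot 1 = 2$)
$A{\left(q \right)} = 4 + \frac{q}{4}$
$X{\left(G \right)} = 4 G$ ($X{\left(G \right)} = 2 \left(G + G\right) = 2 \cdot 2 G = 4 G$)
$\frac{-4914 - -3980}{X{\left(A{\left(-1 \right)} \right)}} = \frac{-4914 - -3980}{4 \left(4 + \frac{1}{4} \left(-1\right)\right)} = \frac{-4914 + 3980}{4 \left(4 - \frac{1}{4}\right)} = - \frac{934}{4 \cdot \frac{15}{4}} = - \frac{934}{15}$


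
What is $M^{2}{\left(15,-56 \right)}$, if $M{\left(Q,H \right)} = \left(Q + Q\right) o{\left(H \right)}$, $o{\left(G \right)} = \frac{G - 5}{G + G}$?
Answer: $\frac{837225}{3136} \approx 266.97$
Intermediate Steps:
$o{\left(G \right)} = \frac{-5 + G}{2 G}$
$M{\left(Q,H \right)} = \frac{Q \left(-5 + H\right)}{H}$ ($M{\left(Q,H \right)} = \left(Q + Q\right) \frac{-5 + H}{2 H} = 2 Q \frac{-5 + H}{2 H} = \frac{Q \left(-5 + H\right)}{H}$)
$M^{2}{\left(15,-56 \right)} = \left(\frac{15 \left(-5 - 56\right)}{-56}\right)^{2} = \left(15 \left(- \frac{1}{56}\right) \left(-61\right)\right)^{2} = \left(\frac{915}{56}\right)^{2} = \frac{837225}{3136}$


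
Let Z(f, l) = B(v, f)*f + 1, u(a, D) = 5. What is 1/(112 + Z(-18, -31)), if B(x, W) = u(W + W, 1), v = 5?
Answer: 1/23 ≈ 0.043478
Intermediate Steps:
B(x, W) = 5
Z(f, l) = 1 + 5*f (Z(f, l) = 5*f + 1 = 1 + 5*f)
1/(112 + Z(-18, -31)) = 1/(112 + (1 + 5*(-18))) = 1/(112 + (1 - 90)) = 1/(112 - 89) = 1/23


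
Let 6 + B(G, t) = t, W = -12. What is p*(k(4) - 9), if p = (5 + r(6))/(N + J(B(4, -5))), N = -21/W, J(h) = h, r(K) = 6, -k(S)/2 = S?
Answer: 748/37 ≈ 20.216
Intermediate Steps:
B(G, t) = -6 + t
k(S) = -2*S
N = 7/4 (N = -21/(-12) = -21*(-1/12) = 7/4 ≈ 1.7500)
p = -44/37 (p = (5 + 6)/(7/4 + (-6 - 5)) = 11/(7/4 - 11) = 11/(-37/4) = 11*(-4/37) = -44/37 ≈ -1.1892)
p*(k(4) - 9) = -44*(-2*4 - 9)/37 = -44*(-8 - 9)/37 = -44/37*(-17) = 748/37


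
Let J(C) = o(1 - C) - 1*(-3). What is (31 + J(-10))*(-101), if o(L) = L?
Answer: -4545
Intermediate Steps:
J(C) = 4 - C (J(C) = (1 - C) - 1*(-3) = (1 - C) + 3 = 4 - C)
(31 + J(-10))*(-101) = (31 + (4 - 1*(-10)))*(-101) = (31 + (4 + 10))*(-101) = (31 + 14)*(-101) = 45*(-101) = -4545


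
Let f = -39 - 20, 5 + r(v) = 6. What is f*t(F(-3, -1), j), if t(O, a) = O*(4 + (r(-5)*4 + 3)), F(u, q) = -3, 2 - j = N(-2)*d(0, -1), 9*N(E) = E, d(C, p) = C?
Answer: 1947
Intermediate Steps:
r(v) = 1 (r(v) = -5 + 6 = 1)
N(E) = E/9
j = 2 (j = 2 - (⅑)*(-2)*0 = 2 - (-2)*0/9 = 2 - 1*0 = 2 + 0 = 2)
f = -59
t(O, a) = 11*O (t(O, a) = O*(4 + (1*4 + 3)) = O*(4 + (4 + 3)) = O*(4 + 7) = O*11 = 11*O)
f*t(F(-3, -1), j) = -649*(-3) = -59*(-33) = 1947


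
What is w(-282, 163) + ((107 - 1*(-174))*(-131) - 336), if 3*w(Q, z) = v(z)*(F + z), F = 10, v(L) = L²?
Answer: 4484996/3 ≈ 1.4950e+6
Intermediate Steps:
w(Q, z) = z²*(10 + z)/3 (w(Q, z) = (z²*(10 + z))/3 = z²*(10 + z)/3)
w(-282, 163) + ((107 - 1*(-174))*(-131) - 336) = (⅓)*163²*(10 + 163) + ((107 - 1*(-174))*(-131) - 336) = (⅓)*26569*173 + ((107 + 174)*(-131) - 336) = 4596437/3 + (281*(-131) - 336) = 4596437/3 + (-36811 - 336) = 4596437/3 - 37147 = 4484996/3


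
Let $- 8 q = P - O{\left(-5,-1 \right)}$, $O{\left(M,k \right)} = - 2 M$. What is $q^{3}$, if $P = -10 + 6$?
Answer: $\frac{343}{64} \approx 5.3594$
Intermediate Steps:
$P = -4$
$q = \frac{7}{4}$ ($q = - \frac{-4 - \left(-2\right) \left(-5\right)}{8} = - \frac{-4 - 10}{8} = \left(- \frac{1}{8}\right) \left(-14\right) = \frac{7}{4} \approx 1.75$)
$q^{3} = \left(\frac{7}{4}\right)^{3} = \frac{343}{64}$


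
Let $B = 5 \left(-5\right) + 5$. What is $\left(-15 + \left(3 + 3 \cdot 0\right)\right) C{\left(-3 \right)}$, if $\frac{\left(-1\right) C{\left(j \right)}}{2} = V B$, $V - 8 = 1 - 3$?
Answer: $-2880$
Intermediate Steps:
$B = -20$ ($B = -25 + 5 = -20$)
$V = 6$ ($V = 8 + \left(1 - 3\right) = 8 - 2 = 6$)
$C{\left(j \right)} = 240$ ($C{\left(j \right)} = - 2 \cdot 6 \left(-20\right) = \left(-2\right) \left(-120\right) = 240$)
$\left(-15 + \left(3 + 3 \cdot 0\right)\right) C{\left(-3 \right)} = \left(-15 + \left(3 + 3 \cdot 0\right)\right) 240 = \left(-15 + \left(3 + 0\right)\right) 240 = \left(-15 + 3\right) 240 = \left(-12\right) 240 = -2880$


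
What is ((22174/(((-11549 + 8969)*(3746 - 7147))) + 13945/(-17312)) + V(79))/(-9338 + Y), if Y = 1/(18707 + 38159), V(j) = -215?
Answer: 233020279961842949/10083008744046801840 ≈ 0.023110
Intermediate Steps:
Y = 1/56866 ≈ 1.7585e-5
((22174/(((-11549 + 8969)*(3746 - 7147))) + 13945/(-17312)) + V(79))/(-9338 + Y) = ((22174/(((-11549 + 8969)*(3746 - 7147))) + 13945/(-17312)) - 215)/(-9338 + 1/56866) = ((22174/((-2580*(-3401))) + 13945*(-1/17312)) - 215)/(-531014707/56866) = ((22174/8774580 - 13945/17312) - 215)*(-56866/531014707) = ((22174*(1/8774580) - 13945/17312) - 215)*(-56866/531014707) = ((11087/4387290 - 13945/17312) - 215)*(-56866/531014707) = (-30494410453/37976382240 - 215)*(-56866/531014707) = -8195416592053/37976382240*(-56866/531014707) = 233020279961842949/10083008744046801840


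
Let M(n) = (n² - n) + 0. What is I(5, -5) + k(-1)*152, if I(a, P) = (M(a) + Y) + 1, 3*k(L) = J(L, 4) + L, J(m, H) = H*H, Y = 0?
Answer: 781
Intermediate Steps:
J(m, H) = H²
M(n) = n² - n
k(L) = 16/3 + L/3 (k(L) = (4² + L)/3 = (16 + L)/3 = 16/3 + L/3)
I(a, P) = 1 + a*(-1 + a) (I(a, P) = (a*(-1 + a) + 0) + 1 = a*(-1 + a) + 1 = 1 + a*(-1 + a))
I(5, -5) + k(-1)*152 = (1 + 5*(-1 + 5)) + (16/3 + (⅓)*(-1))*152 = (1 + 5*4) + (16/3 - ⅓)*152 = (1 + 20) + 5*152 = 21 + 760 = 781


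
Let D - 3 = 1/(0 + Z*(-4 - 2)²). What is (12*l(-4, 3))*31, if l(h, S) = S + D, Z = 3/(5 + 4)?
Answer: 2263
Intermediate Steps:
Z = ⅓ (Z = 3/9 = 3*(⅑) = ⅓ ≈ 0.33333)
D = 37/12 (D = 3 + 1/(0 + (-4 - 2)²/3) = 3 + 1/(0 + (⅓)*(-6)²) = 3 + 1/(0 + (⅓)*36) = 3 + 1/(0 + 12) = 3 + 1/12 = 37/12 ≈ 3.0833)
l(h, S) = 37/12 + S (l(h, S) = S + 37/12 = 37/12 + S)
(12*l(-4, 3))*31 = (12*(37/12 + 3))*31 = (12*(73/12))*31 = 73*31 = 2263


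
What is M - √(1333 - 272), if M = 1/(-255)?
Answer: -1/255 - √1061 ≈ -32.577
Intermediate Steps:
M = -1/255 ≈ -0.0039216
M - √(1333 - 272) = -1/255 - √(1333 - 272) = -1/255 - √1061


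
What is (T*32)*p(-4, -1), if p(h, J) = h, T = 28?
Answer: -3584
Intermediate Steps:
(T*32)*p(-4, -1) = (28*32)*(-4) = 896*(-4) = -3584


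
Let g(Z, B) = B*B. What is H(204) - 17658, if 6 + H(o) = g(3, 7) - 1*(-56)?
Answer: -17559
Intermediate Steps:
g(Z, B) = B²
H(o) = 99 (H(o) = -6 + (7² - 1*(-56)) = -6 + (49 + 56) = -6 + 105 = 99)
H(204) - 17658 = 99 - 17658 = -17559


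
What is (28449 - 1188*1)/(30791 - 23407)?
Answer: 2097/568 ≈ 3.6919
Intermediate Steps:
(28449 - 1188*1)/(30791 - 23407) = (28449 - 1188)/7384 = 27261*(1/7384) = 2097/568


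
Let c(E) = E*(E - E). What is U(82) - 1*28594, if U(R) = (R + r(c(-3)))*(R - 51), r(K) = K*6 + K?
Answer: -26052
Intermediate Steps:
c(E) = 0 (c(E) = E*0 = 0)
r(K) = 7*K (r(K) = 6*K + K = 7*K)
U(R) = R*(-51 + R) (U(R) = (R + 7*0)*(R - 51) = (R + 0)*(-51 + R) = R*(-51 + R))
U(82) - 1*28594 = 82*(-51 + 82) - 1*28594 = 82*31 - 28594 = 2542 - 28594 = -26052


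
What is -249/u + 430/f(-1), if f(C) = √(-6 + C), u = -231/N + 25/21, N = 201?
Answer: -350343/58 - 430*I*√7/7 ≈ -6040.4 - 162.52*I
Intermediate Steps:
u = 58/1407 (u = -231/201 + 25/21 = -231*1/201 + 25*(1/21) = -77/67 + 25/21 = 58/1407 ≈ 0.041222)
-249/u + 430/f(-1) = -249/58/1407 + 430/(√(-6 - 1)) = -249*1407/58 + 430/(√(-7)) = -350343/58 + 430/((I*√7)) = -350343/58 + 430*(-I*√7/7) = -350343/58 - 430*I*√7/7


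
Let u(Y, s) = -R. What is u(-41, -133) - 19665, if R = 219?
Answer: -19884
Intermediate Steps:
u(Y, s) = -219 (u(Y, s) = -1*219 = -219)
u(-41, -133) - 19665 = -219 - 19665 = -19884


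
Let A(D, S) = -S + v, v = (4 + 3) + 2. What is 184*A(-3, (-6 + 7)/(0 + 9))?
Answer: 14720/9 ≈ 1635.6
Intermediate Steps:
v = 9 (v = 7 + 2 = 9)
A(D, S) = 9 - S (A(D, S) = -S + 9 = 9 - S)
184*A(-3, (-6 + 7)/(0 + 9)) = 184*(9 - (-6 + 7)/(0 + 9)) = 184*(9 - 1/9) = 184*(9 - 1*⅑) = 184*(9 - ⅑) = 184*(80/9) = 14720/9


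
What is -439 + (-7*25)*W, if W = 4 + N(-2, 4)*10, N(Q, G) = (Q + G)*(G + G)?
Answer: -29139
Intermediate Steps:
N(Q, G) = 2*G*(G + Q) (N(Q, G) = (G + Q)*(2*G) = 2*G*(G + Q))
W = 164 (W = 4 + (2*4*(4 - 2))*10 = 4 + (2*4*2)*10 = 4 + 16*10 = 4 + 160 = 164)
-439 + (-7*25)*W = -439 - 7*25*164 = -439 - 175*164 = -439 - 28700 = -29139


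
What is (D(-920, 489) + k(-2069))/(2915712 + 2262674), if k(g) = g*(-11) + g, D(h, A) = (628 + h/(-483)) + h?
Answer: 214199/54373053 ≈ 0.0039394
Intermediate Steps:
D(h, A) = 628 + 482*h/483 (D(h, A) = (628 + h*(-1/483)) + h = (628 - h/483) + h = 628 + 482*h/483)
k(g) = -10*g (k(g) = -11*g + g = -10*g)
(D(-920, 489) + k(-2069))/(2915712 + 2262674) = ((628 + (482/483)*(-920)) - 10*(-2069))/(2915712 + 2262674) = ((628 - 19280/21) + 20690)/5178386 = (-6092/21 + 20690)*(1/5178386) = (428398/21)*(1/5178386) = 214199/54373053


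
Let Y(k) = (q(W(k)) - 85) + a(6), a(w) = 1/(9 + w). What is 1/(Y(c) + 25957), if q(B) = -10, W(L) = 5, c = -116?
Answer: 15/387931 ≈ 3.8667e-5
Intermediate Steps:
Y(k) = -1424/15 (Y(k) = (-10 - 85) + 1/(9 + 6) = -95 + 1/15 = -1424/15)
1/(Y(c) + 25957) = 1/(-1424/15 + 25957) = 1/(387931/15) = 15/387931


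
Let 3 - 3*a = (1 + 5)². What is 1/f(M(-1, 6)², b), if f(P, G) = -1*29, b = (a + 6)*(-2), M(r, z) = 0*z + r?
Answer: -1/29 ≈ -0.034483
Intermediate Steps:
a = -11 (a = 1 - (1 + 5)²/3 = 1 - ⅓*6² = 1 - ⅓*36 = 1 - 12 = -11)
M(r, z) = r (M(r, z) = 0 + r = r)
b = 10 (b = (-11 + 6)*(-2) = -5*(-2) = 10)
f(P, G) = -29
1/f(M(-1, 6)², b) = 1/(-29) = -1/29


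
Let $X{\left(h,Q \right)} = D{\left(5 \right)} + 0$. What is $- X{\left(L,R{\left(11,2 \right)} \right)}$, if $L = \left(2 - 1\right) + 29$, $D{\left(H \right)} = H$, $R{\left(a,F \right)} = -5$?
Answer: $-5$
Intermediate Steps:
$L = 30$ ($L = 1 + 29 = 30$)
$X{\left(h,Q \right)} = 5$ ($X{\left(h,Q \right)} = 5 + 0 = 5$)
$- X{\left(L,R{\left(11,2 \right)} \right)} = \left(-1\right) 5 = -5$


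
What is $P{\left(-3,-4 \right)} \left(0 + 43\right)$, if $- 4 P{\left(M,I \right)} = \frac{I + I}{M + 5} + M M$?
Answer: $- \frac{215}{4} \approx -53.75$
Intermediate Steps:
$P{\left(M,I \right)} = - \frac{M^{2}}{4} - \frac{I}{2 \left(5 + M\right)}$ ($P{\left(M,I \right)} = - \frac{\frac{I + I}{M + 5} + M M}{4} = - \frac{\frac{2 I}{5 + M} + M^{2}}{4} = - \frac{M^{2} + \frac{2 I}{5 + M}}{4} = - \frac{M^{2}}{4} - \frac{I}{2 \left(5 + M\right)}$)
$P{\left(-3,-4 \right)} \left(0 + 43\right) = \frac{- \left(-3\right)^{3} - 5 \left(-3\right)^{2} - -8}{4 \left(5 - 3\right)} \left(0 + 43\right) = \frac{\left(-1\right) \left(-27\right) - 45 + 8}{4 \cdot 2} \cdot 43 = \frac{1}{4} \cdot \frac{1}{2} \left(27 - 45 + 8\right) 43 = \frac{1}{4} \cdot \frac{1}{2} \left(-10\right) 43 = \left(- \frac{5}{4}\right) 43 = - \frac{215}{4}$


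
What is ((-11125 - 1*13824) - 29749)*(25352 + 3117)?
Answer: -1557197362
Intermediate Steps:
((-11125 - 1*13824) - 29749)*(25352 + 3117) = ((-11125 - 13824) - 29749)*28469 = (-24949 - 29749)*28469 = -54698*28469 = -1557197362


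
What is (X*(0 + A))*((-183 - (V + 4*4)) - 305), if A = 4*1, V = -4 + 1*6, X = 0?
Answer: 0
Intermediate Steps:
V = 2 (V = -4 + 6 = 2)
A = 4
(X*(0 + A))*((-183 - (V + 4*4)) - 305) = (0*(0 + 4))*((-183 - (2 + 4*4)) - 305) = (0*4)*((-183 - (2 + 16)) - 305) = 0*((-183 - 1*18) - 305) = 0*((-183 - 18) - 305) = 0*(-201 - 305) = 0*(-506) = 0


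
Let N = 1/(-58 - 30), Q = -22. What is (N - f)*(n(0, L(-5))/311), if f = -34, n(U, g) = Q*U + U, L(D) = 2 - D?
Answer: 0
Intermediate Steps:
n(U, g) = -21*U (n(U, g) = -22*U + U = -21*U)
N = -1/88 (N = 1/(-88) = -1/88 ≈ -0.011364)
(N - f)*(n(0, L(-5))/311) = (-1/88 - 1*(-34))*(-21*0/311) = (-1/88 + 34)*(0*(1/311)) = (2991/88)*0 = 0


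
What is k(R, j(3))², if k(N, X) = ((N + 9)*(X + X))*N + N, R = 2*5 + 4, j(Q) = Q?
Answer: 3786916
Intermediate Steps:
R = 14 (R = 10 + 4 = 14)
k(N, X) = N + 2*N*X*(9 + N) (k(N, X) = ((9 + N)*(2*X))*N + N = (2*X*(9 + N))*N + N = 2*N*X*(9 + N) + N = N + 2*N*X*(9 + N))
k(R, j(3))² = (14*(1 + 18*3 + 2*14*3))² = (14*(1 + 54 + 84))² = (14*139)² = 1946² = 3786916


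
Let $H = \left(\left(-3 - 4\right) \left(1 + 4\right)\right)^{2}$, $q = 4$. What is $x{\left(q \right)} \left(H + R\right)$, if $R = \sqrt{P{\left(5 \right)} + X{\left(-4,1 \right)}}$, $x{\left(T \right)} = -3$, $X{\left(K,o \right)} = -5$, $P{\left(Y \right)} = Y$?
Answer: $-3675$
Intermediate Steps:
$R = 0$ ($R = \sqrt{5 - 5} = \sqrt{0} = 0$)
$H = 1225$ ($H = \left(\left(-7\right) 5\right)^{2} = \left(-35\right)^{2} = 1225$)
$x{\left(q \right)} \left(H + R\right) = - 3 \left(1225 + 0\right) = \left(-3\right) 1225 = -3675$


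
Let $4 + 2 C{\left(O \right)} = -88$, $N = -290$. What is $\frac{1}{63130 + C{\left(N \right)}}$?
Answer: $\frac{1}{63084} \approx 1.5852 \cdot 10^{-5}$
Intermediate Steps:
$C{\left(O \right)} = -46$ ($C{\left(O \right)} = -2 + \frac{1}{2} \left(-88\right) = -2 - 44 = -46$)
$\frac{1}{63130 + C{\left(N \right)}} = \frac{1}{63130 - 46} = \frac{1}{63084}$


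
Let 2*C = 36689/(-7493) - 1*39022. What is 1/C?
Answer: -14986/292428535 ≈ -5.1247e-5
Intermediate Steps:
C = -292428535/14986 (C = (36689/(-7493) - 1*39022)/2 = (36689*(-1/7493) - 39022)/2 = (-36689/7493 - 39022)/2 = (½)*(-292428535/7493) = -292428535/14986 ≈ -19513.)
1/C = 1/(-292428535/14986) = -14986/292428535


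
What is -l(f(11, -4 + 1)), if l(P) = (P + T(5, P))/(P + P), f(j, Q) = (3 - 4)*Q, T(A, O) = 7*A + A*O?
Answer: -53/6 ≈ -8.8333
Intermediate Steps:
f(j, Q) = -Q
l(P) = (35 + 6*P)/(2*P) (l(P) = (P + 5*(7 + P))/(P + P) = (P + (35 + 5*P))/((2*P)) = (35 + 6*P)*(1/(2*P)) = (35 + 6*P)/(2*P))
-l(f(11, -4 + 1)) = -(3 + 35/(2*((-(-4 + 1))))) = -(3 + 35/(2*((-1*(-3))))) = -(3 + (35/2)/3) = -(3 + (35/2)*(⅓)) = -(3 + 35/6) = -1*53/6 = -53/6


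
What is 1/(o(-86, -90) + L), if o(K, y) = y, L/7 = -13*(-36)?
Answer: 1/3186 ≈ 0.00031387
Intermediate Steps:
L = 3276 (L = 7*(-13*(-36)) = 7*468 = 3276)
1/(o(-86, -90) + L) = 1/(-90 + 3276) = 1/3186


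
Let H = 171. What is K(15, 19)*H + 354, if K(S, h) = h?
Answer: 3603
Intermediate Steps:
K(15, 19)*H + 354 = 19*171 + 354 = 3249 + 354 = 3603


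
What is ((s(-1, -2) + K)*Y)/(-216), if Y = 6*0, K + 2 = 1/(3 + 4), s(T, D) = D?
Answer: 0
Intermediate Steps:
K = -13/7 (K = -2 + 1/(3 + 4) = -2 + 1/7 = -2 + ⅐ = -13/7 ≈ -1.8571)
Y = 0
((s(-1, -2) + K)*Y)/(-216) = ((-2 - 13/7)*0)/(-216) = -27/7*0*(-1/216) = 0*(-1/216) = 0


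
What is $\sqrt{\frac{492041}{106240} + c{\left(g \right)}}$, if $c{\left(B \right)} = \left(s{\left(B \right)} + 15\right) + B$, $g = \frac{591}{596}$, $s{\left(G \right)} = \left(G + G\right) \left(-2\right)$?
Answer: $\frac{\sqrt{16304011509215}}{989360} \approx 4.0812$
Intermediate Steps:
$s{\left(G \right)} = - 4 G$ ($s{\left(G \right)} = 2 G \left(-2\right) = - 4 G$)
$g = \frac{591}{596}$ ($g = 591 \cdot \frac{1}{596} = \frac{591}{596} \approx 0.99161$)
$c{\left(B \right)} = 15 - 3 B$ ($c{\left(B \right)} = \left(- 4 B + 15\right) + B = \left(15 - 4 B\right) + B = 15 - 3 B$)
$\sqrt{\frac{492041}{106240} + c{\left(g \right)}} = \sqrt{\frac{492041}{106240} + \left(15 - \frac{1773}{596}\right)} = \sqrt{492041 \cdot \frac{1}{106240} + \left(15 - \frac{1773}{596}\right)} = \sqrt{\frac{492041}{106240} + \frac{7167}{596}} = \sqrt{\frac{263669629}{15829760}} = \frac{\sqrt{16304011509215}}{989360}$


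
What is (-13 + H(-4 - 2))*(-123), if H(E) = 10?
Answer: 369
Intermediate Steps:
(-13 + H(-4 - 2))*(-123) = (-13 + 10)*(-123) = -3*(-123) = 369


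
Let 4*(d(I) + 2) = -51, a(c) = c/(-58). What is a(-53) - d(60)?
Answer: 1817/116 ≈ 15.664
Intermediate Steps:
a(c) = -c/58 (a(c) = c*(-1/58) = -c/58)
d(I) = -59/4 (d(I) = -2 + (¼)*(-51) = -2 - 51/4 = -59/4)
a(-53) - d(60) = -1/58*(-53) - 1*(-59/4) = 53/58 + 59/4 = 1817/116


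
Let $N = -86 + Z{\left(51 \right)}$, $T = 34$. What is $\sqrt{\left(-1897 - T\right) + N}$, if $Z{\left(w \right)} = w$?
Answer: $i \sqrt{1966} \approx 44.34 i$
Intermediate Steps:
$N = -35$ ($N = -86 + 51 = -35$)
$\sqrt{\left(-1897 - T\right) + N} = \sqrt{\left(-1897 - 34\right) - 35} = \sqrt{-1931 - 35} = \sqrt{-1966} = i \sqrt{1966}$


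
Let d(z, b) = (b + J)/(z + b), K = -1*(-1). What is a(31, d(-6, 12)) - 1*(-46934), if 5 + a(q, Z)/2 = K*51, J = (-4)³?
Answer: 47026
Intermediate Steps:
J = -64
K = 1
d(z, b) = (-64 + b)/(b + z) (d(z, b) = (b - 64)/(z + b) = (-64 + b)/(b + z))
a(q, Z) = 92 (a(q, Z) = -10 + 2*(1*51) = -10 + 2*51 = -10 + 102 = 92)
a(31, d(-6, 12)) - 1*(-46934) = 92 - 1*(-46934) = 92 + 46934 = 47026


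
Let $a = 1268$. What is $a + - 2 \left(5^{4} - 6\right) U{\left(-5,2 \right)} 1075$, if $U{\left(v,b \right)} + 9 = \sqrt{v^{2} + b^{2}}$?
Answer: $11978918 - 1330850 \sqrt{29} \approx 4.8121 \cdot 10^{6}$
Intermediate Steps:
$U{\left(v,b \right)} = -9 + \sqrt{b^{2} + v^{2}}$ ($U{\left(v,b \right)} = -9 + \sqrt{v^{2} + b^{2}} = -9 + \sqrt{b^{2} + v^{2}}$)
$a + - 2 \left(5^{4} - 6\right) U{\left(-5,2 \right)} 1075 = 1268 + - 2 \left(5^{4} - 6\right) \left(-9 + \sqrt{2^{2} + \left(-5\right)^{2}}\right) 1075 = 1268 + - 2 \left(625 - 6\right) \left(-9 + \sqrt{4 + 25}\right) 1075 = 1268 + \left(-2\right) 619 \left(-9 + \sqrt{29}\right) 1075 = 1268 + - 1238 \left(-9 + \sqrt{29}\right) 1075 = 1268 + \left(11142 - 1238 \sqrt{29}\right) 1075 = 1268 + \left(11977650 - 1330850 \sqrt{29}\right) = 11978918 - 1330850 \sqrt{29}$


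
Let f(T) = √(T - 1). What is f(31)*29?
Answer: 29*√30 ≈ 158.84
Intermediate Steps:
f(T) = √(-1 + T)
f(31)*29 = √(-1 + 31)*29 = √30*29 = 29*√30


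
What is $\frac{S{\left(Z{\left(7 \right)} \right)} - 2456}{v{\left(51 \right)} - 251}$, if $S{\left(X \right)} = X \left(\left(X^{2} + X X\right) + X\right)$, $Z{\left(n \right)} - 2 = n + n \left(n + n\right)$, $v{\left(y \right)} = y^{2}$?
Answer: $\frac{2459079}{2350} \approx 1046.4$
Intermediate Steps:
$Z{\left(n \right)} = 2 + n + 2 n^{2}$ ($Z{\left(n \right)} = 2 + \left(n + n \left(n + n\right)\right) = 2 + \left(n + n 2 n\right) = 2 + \left(n + 2 n^{2}\right) = 2 + n + 2 n^{2}$)
$S{\left(X \right)} = X \left(X + 2 X^{2}\right)$ ($S{\left(X \right)} = X \left(\left(X^{2} + X^{2}\right) + X\right) = X \left(2 X^{2} + X\right) = X \left(X + 2 X^{2}\right)$)
$\frac{S{\left(Z{\left(7 \right)} \right)} - 2456}{v{\left(51 \right)} - 251} = \frac{\left(2 + 7 + 2 \cdot 7^{2}\right)^{2} \left(1 + 2 \left(2 + 7 + 2 \cdot 7^{2}\right)\right) - 2456}{51^{2} - 251} = \frac{\left(2 + 7 + 2 \cdot 49\right)^{2} \left(1 + 2 \left(2 + 7 + 2 \cdot 49\right)\right) - 2456}{2601 - 251} = \frac{\left(2 + 7 + 98\right)^{2} \left(1 + 2 \left(2 + 7 + 98\right)\right) - 2456}{2350} = \left(107^{2} \left(1 + 2 \cdot 107\right) - 2456\right) \frac{1}{2350} = \left(11449 \left(1 + 214\right) - 2456\right) \frac{1}{2350} = \left(11449 \cdot 215 - 2456\right) \frac{1}{2350} = \left(2461535 - 2456\right) \frac{1}{2350} = 2459079 \cdot \frac{1}{2350} = \frac{2459079}{2350}$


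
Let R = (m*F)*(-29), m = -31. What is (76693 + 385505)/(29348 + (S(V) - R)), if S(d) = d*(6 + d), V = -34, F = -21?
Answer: 154066/16393 ≈ 9.3983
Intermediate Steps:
R = -18879 (R = -31*(-21)*(-29) = 651*(-29) = -18879)
(76693 + 385505)/(29348 + (S(V) - R)) = (76693 + 385505)/(29348 + (-34*(6 - 34) - 1*(-18879))) = 462198/(29348 + (-34*(-28) + 18879)) = 462198/(29348 + (952 + 18879)) = 462198/(29348 + 19831) = 462198/49179 = 462198*(1/49179) = 154066/16393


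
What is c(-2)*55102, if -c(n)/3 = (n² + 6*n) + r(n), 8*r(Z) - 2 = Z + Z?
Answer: 2727549/2 ≈ 1.3638e+6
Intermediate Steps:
r(Z) = ¼ + Z/4 (r(Z) = ¼ + (Z + Z)/8 = ¼ + (2*Z)/8 = ¼ + Z/4)
c(n) = -¾ - 3*n² - 75*n/4 (c(n) = -3*((n² + 6*n) + (¼ + n/4)) = -3*(¼ + n² + 25*n/4) = -¾ - 3*n² - 75*n/4)
c(-2)*55102 = (-¾ - 3*(-2)² - 75/4*(-2))*55102 = (-¾ - 3*4 + 75/2)*55102 = (-¾ - 12 + 75/2)*55102 = (99/4)*55102 = 2727549/2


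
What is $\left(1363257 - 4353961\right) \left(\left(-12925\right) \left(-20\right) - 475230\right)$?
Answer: $648175277920$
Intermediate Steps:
$\left(1363257 - 4353961\right) \left(\left(-12925\right) \left(-20\right) - 475230\right) = - 2990704 \left(258500 - 475230\right) = \left(-2990704\right) \left(-216730\right) = 648175277920$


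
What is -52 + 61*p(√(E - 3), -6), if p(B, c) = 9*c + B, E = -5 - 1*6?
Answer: -3346 + 61*I*√14 ≈ -3346.0 + 228.24*I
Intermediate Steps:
E = -11 (E = -5 - 6 = -11)
p(B, c) = B + 9*c
-52 + 61*p(√(E - 3), -6) = -52 + 61*(√(-11 - 3) + 9*(-6)) = -52 + 61*(√(-14) - 54) = -52 + 61*(I*√14 - 54) = -52 + 61*(-54 + I*√14) = -52 + (-3294 + 61*I*√14) = -3346 + 61*I*√14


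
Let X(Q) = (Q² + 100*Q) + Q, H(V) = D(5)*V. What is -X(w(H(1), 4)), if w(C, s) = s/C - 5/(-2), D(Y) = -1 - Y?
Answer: -6787/36 ≈ -188.53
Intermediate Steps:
H(V) = -6*V (H(V) = (-1 - 1*5)*V = (-1 - 5)*V = -6*V)
w(C, s) = 5/2 + s/C (w(C, s) = s/C - 5*(-½) = s/C + 5/2 = 5/2 + s/C)
X(Q) = Q² + 101*Q
-X(w(H(1), 4)) = -(5/2 + 4/((-6*1)))*(101 + (5/2 + 4/((-6*1)))) = -(5/2 + 4/(-6))*(101 + (5/2 + 4/(-6))) = -(5/2 + 4*(-⅙))*(101 + (5/2 + 4*(-⅙))) = -(5/2 - ⅔)*(101 + (5/2 - ⅔)) = -11*(101 + 11/6)/6 = -11*617/(6*6) = -1*6787/36 = -6787/36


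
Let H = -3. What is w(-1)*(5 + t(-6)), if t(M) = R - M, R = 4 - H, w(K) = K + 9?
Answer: 144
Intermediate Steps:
w(K) = 9 + K
R = 7 (R = 4 - 1*(-3) = 4 + 3 = 7)
t(M) = 7 - M
w(-1)*(5 + t(-6)) = (9 - 1)*(5 + (7 - 1*(-6))) = 8*(5 + (7 + 6)) = 8*(5 + 13) = 8*18 = 144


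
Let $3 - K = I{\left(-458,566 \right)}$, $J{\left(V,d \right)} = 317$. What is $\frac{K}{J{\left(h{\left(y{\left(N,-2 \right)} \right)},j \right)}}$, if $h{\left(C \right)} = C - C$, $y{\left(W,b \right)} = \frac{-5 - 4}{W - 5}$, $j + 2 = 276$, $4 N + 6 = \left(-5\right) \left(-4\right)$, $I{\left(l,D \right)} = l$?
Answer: $\frac{461}{317} \approx 1.4543$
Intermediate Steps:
$N = \frac{7}{2}$ ($N = - \frac{3}{2} + \frac{\left(-5\right) \left(-4\right)}{4} = - \frac{3}{2} + \frac{1}{4} \cdot 20 = - \frac{3}{2} + 5 = \frac{7}{2} \approx 3.5$)
$j = 274$ ($j = -2 + 276 = 274$)
$y{\left(W,b \right)} = - \frac{9}{-5 + W}$
$h{\left(C \right)} = 0$
$K = 461$ ($K = 3 - -458 = 3 + 458 = 461$)
$\frac{K}{J{\left(h{\left(y{\left(N,-2 \right)} \right)},j \right)}} = \frac{461}{317}$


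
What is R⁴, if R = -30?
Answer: 810000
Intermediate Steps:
R⁴ = (-30)⁴ = 810000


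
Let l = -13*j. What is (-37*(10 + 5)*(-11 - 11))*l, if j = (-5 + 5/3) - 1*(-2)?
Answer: 211640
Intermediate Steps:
j = -4/3 (j = (-5 + 5*(1/3)) + 2 = (-5 + 5/3) + 2 = -10/3 + 2 = -4/3 ≈ -1.3333)
l = 52/3 (l = -13*(-4/3) = 52/3 ≈ 17.333)
(-37*(10 + 5)*(-11 - 11))*l = -37*(10 + 5)*(-11 - 11)*(52/3) = -555*(-22)*(52/3) = -37*(-330)*(52/3) = 12210*(52/3) = 211640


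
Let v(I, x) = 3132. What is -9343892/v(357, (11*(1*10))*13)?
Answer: -2335973/783 ≈ -2983.4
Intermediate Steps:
-9343892/v(357, (11*(1*10))*13) = -9343892/3132 = -9343892*1/3132 = -2335973/783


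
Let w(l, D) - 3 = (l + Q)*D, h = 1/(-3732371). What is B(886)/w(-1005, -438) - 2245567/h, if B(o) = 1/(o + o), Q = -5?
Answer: 6570114992510715979333/783902676 ≈ 8.3813e+12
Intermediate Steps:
h = -1/3732371 ≈ -2.6793e-7
w(l, D) = 3 + D*(-5 + l) (w(l, D) = 3 + (l - 5)*D = 3 + (-5 + l)*D = 3 + D*(-5 + l))
B(o) = 1/(2*o)
B(886)/w(-1005, -438) - 2245567/h = ((½)/886)/(3 - 5*(-438) - 438*(-1005)) - 2245567/(-1/3732371) = ((½)*(1/886))/(3 + 2190 + 440190) - 2245567*(-3732371) = (1/1772)/442383 + 8381289149357 = (1/1772)*(1/442383) + 8381289149357 = 1/783902676 + 8381289149357 = 6570114992510715979333/783902676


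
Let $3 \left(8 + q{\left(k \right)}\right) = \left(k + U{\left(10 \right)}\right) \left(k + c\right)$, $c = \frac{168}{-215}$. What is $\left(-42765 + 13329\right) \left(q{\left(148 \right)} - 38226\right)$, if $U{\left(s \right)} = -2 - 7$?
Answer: $\frac{198803895224}{215} \approx 9.2467 \cdot 10^{8}$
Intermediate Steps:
$U{\left(s \right)} = -9$
$c = - \frac{168}{215}$ ($c = 168 \left(- \frac{1}{215}\right) = - \frac{168}{215} \approx -0.78139$)
$q{\left(k \right)} = -8 + \frac{\left(-9 + k\right) \left(- \frac{168}{215} + k\right)}{3}$ ($q{\left(k \right)} = -8 + \frac{\left(k - 9\right) \left(k - \frac{168}{215}\right)}{3} = -8 + \frac{\left(-9 + k\right) \left(- \frac{168}{215} + k\right)}{3}$)
$\left(-42765 + 13329\right) \left(q{\left(148 \right)} - 38226\right) = \left(-42765 + 13329\right) \left(\left(- \frac{1216}{215} - \frac{103748}{215} + \frac{148^{2}}{3}\right) - 38226\right) = - 29436 \left(\left(- \frac{1216}{215} - \frac{103748}{215} + \frac{1}{3} \cdot 21904\right) - 38226\right) = - 29436 \left(\left(- \frac{1216}{215} - \frac{103748}{215} + \frac{21904}{3}\right) - 38226\right) = - 29436 \left(\frac{4394468}{645} - 38226\right) = \left(-29436\right) \left(- \frac{20261302}{645}\right) = \frac{198803895224}{215}$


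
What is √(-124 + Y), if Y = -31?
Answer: I*√155 ≈ 12.45*I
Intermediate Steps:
√(-124 + Y) = √(-124 - 31) = √(-155) = I*√155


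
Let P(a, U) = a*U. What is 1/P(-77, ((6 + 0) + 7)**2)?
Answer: -1/13013 ≈ -7.6846e-5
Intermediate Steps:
P(a, U) = U*a
1/P(-77, ((6 + 0) + 7)**2) = 1/(((6 + 0) + 7)**2*(-77)) = 1/((6 + 7)**2*(-77)) = 1/(13**2*(-77)) = 1/(169*(-77)) = 1/(-13013) = -1/13013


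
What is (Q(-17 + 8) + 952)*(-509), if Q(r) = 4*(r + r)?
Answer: -447920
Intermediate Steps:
Q(r) = 8*r (Q(r) = 4*(2*r) = 8*r)
(Q(-17 + 8) + 952)*(-509) = (8*(-17 + 8) + 952)*(-509) = (8*(-9) + 952)*(-509) = (-72 + 952)*(-509) = 880*(-509) = -447920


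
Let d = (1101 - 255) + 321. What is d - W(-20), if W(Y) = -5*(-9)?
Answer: 1122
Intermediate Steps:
W(Y) = 45
d = 1167 (d = 846 + 321 = 1167)
d - W(-20) = 1167 - 1*45 = 1167 - 45 = 1122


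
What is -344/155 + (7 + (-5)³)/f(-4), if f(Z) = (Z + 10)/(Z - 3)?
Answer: 62983/465 ≈ 135.45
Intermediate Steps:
f(Z) = (10 + Z)/(-3 + Z)
-344/155 + (7 + (-5)³)/f(-4) = -344/155 + (7 + (-5)³)/(((10 - 4)/(-3 - 4))) = -344*1/155 + (7 - 125)/((6/(-7))) = -344/155 - 118/((-⅐*6)) = -344/155 - 118/(-6/7) = -344/155 - 118*(-7/6) = -344/155 + 413/3 = 62983/465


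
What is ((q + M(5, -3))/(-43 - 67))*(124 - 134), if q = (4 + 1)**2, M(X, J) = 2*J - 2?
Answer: 17/11 ≈ 1.5455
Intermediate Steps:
M(X, J) = -2 + 2*J
q = 25 (q = 5**2 = 25)
((q + M(5, -3))/(-43 - 67))*(124 - 134) = ((25 + (-2 + 2*(-3)))/(-43 - 67))*(124 - 134) = ((25 + (-2 - 6))/(-110))*(-10) = ((25 - 8)*(-1/110))*(-10) = (17*(-1/110))*(-10) = -17/110*(-10) = 17/11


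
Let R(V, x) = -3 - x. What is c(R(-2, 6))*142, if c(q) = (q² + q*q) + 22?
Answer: 26128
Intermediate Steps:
c(q) = 22 + 2*q² (c(q) = (q² + q²) + 22 = 2*q² + 22 = 22 + 2*q²)
c(R(-2, 6))*142 = (22 + 2*(-3 - 1*6)²)*142 = (22 + 2*(-3 - 6)²)*142 = (22 + 2*(-9)²)*142 = (22 + 2*81)*142 = (22 + 162)*142 = 184*142 = 26128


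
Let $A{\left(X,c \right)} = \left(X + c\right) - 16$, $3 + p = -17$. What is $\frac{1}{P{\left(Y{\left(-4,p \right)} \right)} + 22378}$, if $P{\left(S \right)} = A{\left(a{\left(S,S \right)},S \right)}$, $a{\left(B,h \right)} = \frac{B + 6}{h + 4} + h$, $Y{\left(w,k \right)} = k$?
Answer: $\frac{8}{178583} \approx 4.4797 \cdot 10^{-5}$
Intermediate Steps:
$p = -20$ ($p = -3 - 17 = -20$)
$a{\left(B,h \right)} = h + \frac{6 + B}{4 + h}$ ($a{\left(B,h \right)} = \frac{6 + B}{4 + h} + h = h + \frac{6 + B}{4 + h}$)
$A{\left(X,c \right)} = -16 + X + c$
$P{\left(S \right)} = -16 + S + \frac{6 + S^{2} + 5 S}{4 + S}$ ($P{\left(S \right)} = -16 + \frac{6 + S + S^{2} + 4 S}{4 + S} + S = -16 + \frac{6 + S^{2} + 5 S}{4 + S} + S = -16 + S + \frac{6 + S^{2} + 5 S}{4 + S}$)
$\frac{1}{P{\left(Y{\left(-4,p \right)} \right)} + 22378} = \frac{1}{\frac{-58 - -140 + 2 \left(-20\right)^{2}}{4 - 20} + 22378} = \frac{1}{\frac{-58 + 140 + 2 \cdot 400}{-16} + 22378} = \frac{1}{- \frac{-58 + 140 + 800}{16} + 22378} = \frac{1}{\left(- \frac{1}{16}\right) 882 + 22378} = \frac{1}{- \frac{441}{8} + 22378} = \frac{1}{\frac{178583}{8}} = \frac{8}{178583}$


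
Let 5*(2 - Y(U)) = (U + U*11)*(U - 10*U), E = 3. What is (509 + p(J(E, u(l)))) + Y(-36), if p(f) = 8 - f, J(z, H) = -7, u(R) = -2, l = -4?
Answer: 142598/5 ≈ 28520.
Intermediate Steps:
Y(U) = 2 + 108*U**2/5 (Y(U) = 2 - (U + U*11)*(U - 10*U)/5 = 2 - (U + 11*U)*(-9*U)/5 = 2 - 12*U*(-9*U)/5 = 2 - (-108)*U**2/5 = 2 + 108*U**2/5)
(509 + p(J(E, u(l)))) + Y(-36) = (509 + (8 - 1*(-7))) + (2 + (108/5)*(-36)**2) = (509 + (8 + 7)) + (2 + (108/5)*1296) = (509 + 15) + (2 + 139968/5) = 524 + 139978/5 = 142598/5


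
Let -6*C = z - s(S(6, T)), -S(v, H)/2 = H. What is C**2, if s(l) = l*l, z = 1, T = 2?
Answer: 25/4 ≈ 6.2500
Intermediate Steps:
S(v, H) = -2*H
s(l) = l**2
C = 5/2 (C = -(1 - (-2*2)**2)/6 = -(1 - 1*(-4)**2)/6 = -(1 - 1*16)/6 = -(1 - 16)/6 = -1/6*(-15) = 5/2 ≈ 2.5000)
C**2 = (5/2)**2 = 25/4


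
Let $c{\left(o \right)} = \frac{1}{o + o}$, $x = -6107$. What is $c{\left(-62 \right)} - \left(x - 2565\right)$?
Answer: $\frac{1075327}{124} \approx 8672.0$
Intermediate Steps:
$c{\left(o \right)} = \frac{1}{2 o}$
$c{\left(-62 \right)} - \left(x - 2565\right) = \frac{1}{2 \left(-62\right)} - \left(-6107 - 2565\right) = \frac{1}{2} \left(- \frac{1}{62}\right) - \left(-6107 - 2565\right) = - \frac{1}{124} - -8672 = - \frac{1}{124} + 8672 = \frac{1075327}{124}$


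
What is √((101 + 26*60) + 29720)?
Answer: √31381 ≈ 177.15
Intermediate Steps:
√((101 + 26*60) + 29720) = √((101 + 1560) + 29720) = √(1661 + 29720) = √31381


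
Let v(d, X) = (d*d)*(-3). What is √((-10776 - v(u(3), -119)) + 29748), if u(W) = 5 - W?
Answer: 2*√4746 ≈ 137.78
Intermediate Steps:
v(d, X) = -3*d² (v(d, X) = d²*(-3) = -3*d²)
√((-10776 - v(u(3), -119)) + 29748) = √((-10776 - (-3)*(5 - 1*3)²) + 29748) = √((-10776 - (-3)*(5 - 3)²) + 29748) = √((-10776 - (-3)*2²) + 29748) = √((-10776 - (-3)*4) + 29748) = √((-10776 - 1*(-12)) + 29748) = √((-10776 + 12) + 29748) = √(-10764 + 29748) = √18984 = 2*√4746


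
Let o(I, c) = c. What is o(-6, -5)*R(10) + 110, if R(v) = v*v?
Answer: -390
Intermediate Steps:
R(v) = v**2
o(-6, -5)*R(10) + 110 = -5*10**2 + 110 = -5*100 + 110 = -500 + 110 = -390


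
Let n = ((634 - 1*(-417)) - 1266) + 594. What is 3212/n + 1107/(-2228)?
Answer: 6736783/844412 ≈ 7.9781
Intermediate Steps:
n = 379 (n = ((634 + 417) - 1266) + 594 = (1051 - 1266) + 594 = -215 + 594 = 379)
3212/n + 1107/(-2228) = 3212/379 + 1107/(-2228) = 3212*(1/379) + 1107*(-1/2228) = 3212/379 - 1107/2228 = 6736783/844412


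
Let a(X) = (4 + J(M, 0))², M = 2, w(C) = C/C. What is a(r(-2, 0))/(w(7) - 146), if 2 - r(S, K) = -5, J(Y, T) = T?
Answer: -16/145 ≈ -0.11034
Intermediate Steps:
w(C) = 1
r(S, K) = 7 (r(S, K) = 2 - 1*(-5) = 2 + 5 = 7)
a(X) = 16 (a(X) = (4 + 0)² = 4² = 16)
a(r(-2, 0))/(w(7) - 146) = 16/(1 - 146) = 16/(-145) = 16*(-1/145) = -16/145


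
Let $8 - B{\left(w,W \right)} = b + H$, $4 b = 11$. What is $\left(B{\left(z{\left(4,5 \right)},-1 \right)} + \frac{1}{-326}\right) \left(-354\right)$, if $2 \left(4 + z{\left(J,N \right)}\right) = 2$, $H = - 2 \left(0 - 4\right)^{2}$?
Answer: $- \frac{4298445}{326} \approx -13185.0$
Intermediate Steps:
$H = -32$ ($H = - 2 \left(-4\right)^{2} = \left(-2\right) 16 = -32$)
$z{\left(J,N \right)} = -3$ ($z{\left(J,N \right)} = -4 + \frac{1}{2} \cdot 2 = -4 + 1 = -3$)
$b = \frac{11}{4}$ ($b = \frac{1}{4} \cdot 11 = \frac{11}{4} \approx 2.75$)
$B{\left(w,W \right)} = \frac{149}{4}$ ($B{\left(w,W \right)} = 8 - \left(\frac{11}{4} - 32\right) = 8 - - \frac{117}{4} = 8 + \frac{117}{4} = \frac{149}{4}$)
$\left(B{\left(z{\left(4,5 \right)},-1 \right)} + \frac{1}{-326}\right) \left(-354\right) = \left(\frac{149}{4} + \frac{1}{-326}\right) \left(-354\right) = \left(\frac{149}{4} - \frac{1}{326}\right) \left(-354\right) = \frac{24285}{652} \left(-354\right) = - \frac{4298445}{326}$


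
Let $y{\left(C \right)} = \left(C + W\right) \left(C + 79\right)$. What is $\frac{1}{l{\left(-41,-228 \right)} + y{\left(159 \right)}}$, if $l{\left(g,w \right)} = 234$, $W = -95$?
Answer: $\frac{1}{15466} \approx 6.4658 \cdot 10^{-5}$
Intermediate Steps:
$y{\left(C \right)} = \left(-95 + C\right) \left(79 + C\right)$ ($y{\left(C \right)} = \left(C - 95\right) \left(C + 79\right) = \left(-95 + C\right) \left(79 + C\right)$)
$\frac{1}{l{\left(-41,-228 \right)} + y{\left(159 \right)}} = \frac{1}{234 - \left(10049 - 25281\right)} = \frac{1}{234 - -15232} = \frac{1}{234 + 15232} = \frac{1}{15466}$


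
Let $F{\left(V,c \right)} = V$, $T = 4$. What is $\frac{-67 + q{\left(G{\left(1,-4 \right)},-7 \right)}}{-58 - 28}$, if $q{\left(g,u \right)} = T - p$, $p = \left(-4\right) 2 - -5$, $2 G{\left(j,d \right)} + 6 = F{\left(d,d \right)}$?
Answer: $\frac{30}{43} \approx 0.69767$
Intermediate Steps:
$G{\left(j,d \right)} = -3 + \frac{d}{2}$
$p = -3$ ($p = -8 + 5 = -3$)
$q{\left(g,u \right)} = 7$ ($q{\left(g,u \right)} = 4 - -3 = 4 + 3 = 7$)
$\frac{-67 + q{\left(G{\left(1,-4 \right)},-7 \right)}}{-58 - 28} = \frac{-67 + 7}{-58 - 28} = \frac{1}{-86} \left(-60\right) = \left(- \frac{1}{86}\right) \left(-60\right) = \frac{30}{43}$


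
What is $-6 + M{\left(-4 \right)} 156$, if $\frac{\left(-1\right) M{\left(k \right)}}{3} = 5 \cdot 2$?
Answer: $-4686$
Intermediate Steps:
$M{\left(k \right)} = -30$ ($M{\left(k \right)} = - 3 \cdot 5 \cdot 2 = \left(-3\right) 10 = -30$)
$-6 + M{\left(-4 \right)} 156 = -6 - 4680 = -4686$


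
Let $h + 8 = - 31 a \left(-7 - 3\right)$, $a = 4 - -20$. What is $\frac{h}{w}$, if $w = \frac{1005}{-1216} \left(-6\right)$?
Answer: $\frac{4518656}{3015} \approx 1498.7$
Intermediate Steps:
$a = 24$ ($a = 4 + 20 = 24$)
$w = \frac{3015}{608}$ ($w = 1005 \left(- \frac{1}{1216}\right) \left(-6\right) = \left(- \frac{1005}{1216}\right) \left(-6\right) = \frac{3015}{608} \approx 4.9589$)
$h = 7432$ ($h = -8 + \left(-31\right) 24 \left(-7 - 3\right) = -8 - -7440 = -8 + 7440 = 7432$)
$\frac{h}{w} = \frac{7432}{\frac{3015}{608}} = 7432 \cdot \frac{608}{3015} = \frac{4518656}{3015}$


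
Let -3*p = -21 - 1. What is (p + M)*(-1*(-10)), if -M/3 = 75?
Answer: -6530/3 ≈ -2176.7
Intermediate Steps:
M = -225 (M = -3*75 = -225)
p = 22/3 (p = -(-21 - 1)/3 = -⅓*(-22) = 22/3 ≈ 7.3333)
(p + M)*(-1*(-10)) = (22/3 - 225)*(-1*(-10)) = -653/3*10 = -6530/3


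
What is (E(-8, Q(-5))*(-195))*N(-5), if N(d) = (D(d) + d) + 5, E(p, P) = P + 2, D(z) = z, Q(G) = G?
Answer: -2925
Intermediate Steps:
E(p, P) = 2 + P
N(d) = 5 + 2*d (N(d) = (d + d) + 5 = 2*d + 5 = 5 + 2*d)
(E(-8, Q(-5))*(-195))*N(-5) = ((2 - 5)*(-195))*(5 + 2*(-5)) = (-3*(-195))*(5 - 10) = 585*(-5) = -2925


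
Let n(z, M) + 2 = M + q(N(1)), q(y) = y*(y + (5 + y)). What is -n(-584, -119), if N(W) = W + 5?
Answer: 19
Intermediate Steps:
N(W) = 5 + W
q(y) = y*(5 + 2*y)
n(z, M) = 100 + M (n(z, M) = -2 + (M + (5 + 1)*(5 + 2*(5 + 1))) = -2 + (M + 6*(5 + 2*6)) = -2 + (M + 6*(5 + 12)) = -2 + (M + 6*17) = -2 + (M + 102) = -2 + (102 + M) = 100 + M)
-n(-584, -119) = -(100 - 119) = -1*(-19) = 19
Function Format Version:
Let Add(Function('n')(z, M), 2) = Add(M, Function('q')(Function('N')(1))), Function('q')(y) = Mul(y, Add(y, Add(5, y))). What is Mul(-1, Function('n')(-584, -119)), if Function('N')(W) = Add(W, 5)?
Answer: 19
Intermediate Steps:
Function('N')(W) = Add(5, W)
Function('q')(y) = Mul(y, Add(5, Mul(2, y)))
Function('n')(z, M) = Add(100, M) (Function('n')(z, M) = Add(-2, Add(M, Mul(Add(5, 1), Add(5, Mul(2, Add(5, 1)))))) = Add(-2, Add(M, Mul(6, Add(5, Mul(2, 6))))) = Add(-2, Add(M, Mul(6, Add(5, 12)))) = Add(-2, Add(M, Mul(6, 17))) = Add(-2, Add(M, 102)) = Add(-2, Add(102, M)) = Add(100, M))
Mul(-1, Function('n')(-584, -119)) = Mul(-1, Add(100, -119)) = Mul(-1, -19) = 19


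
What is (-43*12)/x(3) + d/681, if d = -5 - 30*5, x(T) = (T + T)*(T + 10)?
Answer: -60581/8853 ≈ -6.8430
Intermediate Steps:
x(T) = 2*T*(10 + T) (x(T) = (2*T)*(10 + T) = 2*T*(10 + T))
d = -155 (d = -5 - 150 = -155)
(-43*12)/x(3) + d/681 = (-43*12)/((2*3*(10 + 3))) - 155/681 = -516/(2*3*13) - 155*1/681 = -516/78 - 155/681 = -516*1/78 - 155/681 = -86/13 - 155/681 = -60581/8853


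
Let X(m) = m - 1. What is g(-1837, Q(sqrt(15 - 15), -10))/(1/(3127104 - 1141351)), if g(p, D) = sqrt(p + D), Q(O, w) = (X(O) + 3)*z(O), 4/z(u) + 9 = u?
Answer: 1985753*I*sqrt(16541)/3 ≈ 8.513e+7*I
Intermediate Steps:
X(m) = -1 + m
z(u) = 4/(-9 + u)
Q(O, w) = 4*(2 + O)/(-9 + O) (Q(O, w) = ((-1 + O) + 3)*(4/(-9 + O)) = (2 + O)*(4/(-9 + O)) = 4*(2 + O)/(-9 + O))
g(p, D) = sqrt(D + p)
g(-1837, Q(sqrt(15 - 15), -10))/(1/(3127104 - 1141351)) = sqrt(4*(2 + sqrt(15 - 15))/(-9 + sqrt(15 - 15)) - 1837)/(1/(3127104 - 1141351)) = sqrt(4*(2 + sqrt(0))/(-9 + sqrt(0)) - 1837)/(1/1985753) = sqrt(4*(2 + 0)/(-9 + 0) - 1837)/(1/1985753) = sqrt(4*2/(-9) - 1837)*1985753 = sqrt(4*(-1/9)*2 - 1837)*1985753 = sqrt(-8/9 - 1837)*1985753 = sqrt(-16541/9)*1985753 = (I*sqrt(16541)/3)*1985753 = 1985753*I*sqrt(16541)/3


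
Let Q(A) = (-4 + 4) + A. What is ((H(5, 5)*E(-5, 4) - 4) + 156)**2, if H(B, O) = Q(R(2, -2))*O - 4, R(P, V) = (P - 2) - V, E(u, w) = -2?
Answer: 19600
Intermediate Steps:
R(P, V) = -2 + P - V (R(P, V) = (-2 + P) - V = -2 + P - V)
Q(A) = A (Q(A) = 0 + A = A)
H(B, O) = -4 + 2*O (H(B, O) = (-2 + 2 - 1*(-2))*O - 4 = (-2 + 2 + 2)*O - 4 = 2*O - 4 = -4 + 2*O)
((H(5, 5)*E(-5, 4) - 4) + 156)**2 = (((-4 + 2*5)*(-2) - 4) + 156)**2 = (((-4 + 10)*(-2) - 4) + 156)**2 = ((6*(-2) - 4) + 156)**2 = ((-12 - 4) + 156)**2 = (-16 + 156)**2 = 140**2 = 19600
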